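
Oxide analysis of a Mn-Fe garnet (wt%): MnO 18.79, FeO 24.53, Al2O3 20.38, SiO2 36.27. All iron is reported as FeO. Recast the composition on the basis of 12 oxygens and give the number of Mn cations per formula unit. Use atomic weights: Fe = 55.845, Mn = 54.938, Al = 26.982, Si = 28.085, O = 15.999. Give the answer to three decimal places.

1.317 Mn apfu

MnO (M=70.937): mol = 0.26488; Mn = 0.26488, O = 0.26488.
FeO (M=71.844): mol = 0.34143; Fe = 0.34143, O = 0.34143.
Al2O3 (M=101.961): mol = 0.19988; Al = 0.39976, O = 0.59964.
SiO2 (M=60.083): mol = 0.60366; Si = 0.60366, O = 1.20732.
ΣO = 2.41327; factor = 12/ΣO = 4.97251.
Mn apfu = 0.26488 × 4.97251 = 1.317.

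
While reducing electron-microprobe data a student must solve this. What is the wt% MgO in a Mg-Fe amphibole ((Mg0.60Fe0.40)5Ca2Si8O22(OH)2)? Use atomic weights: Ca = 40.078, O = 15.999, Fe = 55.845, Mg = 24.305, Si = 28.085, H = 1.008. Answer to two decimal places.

Formula mass = 875.433 g/mol.
3 Mg → 3.0000 mol MgO per formula unit; M(MgO) = 40.304, so MgO mass = 120.912 g.
120.912/875.433 × 100 = 13.81 wt%.

13.81 wt%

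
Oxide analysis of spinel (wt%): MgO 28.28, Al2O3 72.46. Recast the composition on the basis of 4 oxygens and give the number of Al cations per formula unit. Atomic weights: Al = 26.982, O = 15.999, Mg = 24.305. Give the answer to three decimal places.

MgO: 28.28/40.304 = 0.70167 mol → 0.70167 mol Mg, 0.70167 mol O.
Al2O3: 72.46/101.961 = 0.71066 mol → 1.42132 mol Al, 2.13198 mol O.
Total oxygen = 2.83365 mol. Normalization factor = 4/2.83365 = 1.41161.
Al per 4 O = 1.42132 × 1.41161 = 2.006.

2.006 Al apfu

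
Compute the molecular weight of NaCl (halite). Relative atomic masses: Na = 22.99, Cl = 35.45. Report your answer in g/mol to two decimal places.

58.44 g/mol

The formula mass is the sum 1*22.99 + 1*35.45.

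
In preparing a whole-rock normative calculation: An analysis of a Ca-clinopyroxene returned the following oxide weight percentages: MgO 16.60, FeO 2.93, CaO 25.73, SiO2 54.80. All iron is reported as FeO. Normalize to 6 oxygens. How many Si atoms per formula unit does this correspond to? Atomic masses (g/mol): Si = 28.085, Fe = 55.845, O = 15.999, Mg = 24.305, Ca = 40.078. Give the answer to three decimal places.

2.000 Si apfu

MgO (M=40.304): mol = 0.41187; Mg = 0.41187, O = 0.41187.
FeO (M=71.844): mol = 0.04078; Fe = 0.04078, O = 0.04078.
CaO (M=56.077): mol = 0.45883; Ca = 0.45883, O = 0.45883.
SiO2 (M=60.083): mol = 0.91207; Si = 0.91207, O = 1.82414.
ΣO = 2.73562; factor = 6/ΣO = 2.19329.
Si apfu = 0.91207 × 2.19329 = 2.000.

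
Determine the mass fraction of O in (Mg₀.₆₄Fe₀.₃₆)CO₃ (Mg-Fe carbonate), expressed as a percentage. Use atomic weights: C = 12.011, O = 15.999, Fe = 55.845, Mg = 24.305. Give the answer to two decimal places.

Formula mass = 0.64×24.305 + 0.36×55.845 + 1×12.011 + 3×15.999 = 95.667 g/mol, of which 47.997 g is O.
So O makes up 47.997/95.667 = 0.5017 of the mass, i.e. 50.17%.

50.17 weight percent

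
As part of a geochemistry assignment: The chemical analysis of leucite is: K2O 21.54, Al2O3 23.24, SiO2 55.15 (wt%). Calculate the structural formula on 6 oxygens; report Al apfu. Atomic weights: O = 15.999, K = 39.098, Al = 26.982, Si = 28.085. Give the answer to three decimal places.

0.995 Al apfu

K2O (M=94.195): mol = 0.22867; K = 0.45734, O = 0.22867.
Al2O3 (M=101.961): mol = 0.22793; Al = 0.45586, O = 0.68379.
SiO2 (M=60.083): mol = 0.91790; Si = 0.91790, O = 1.83580.
ΣO = 2.74826; factor = 6/ΣO = 2.18320.
Al apfu = 0.45586 × 2.18320 = 0.995.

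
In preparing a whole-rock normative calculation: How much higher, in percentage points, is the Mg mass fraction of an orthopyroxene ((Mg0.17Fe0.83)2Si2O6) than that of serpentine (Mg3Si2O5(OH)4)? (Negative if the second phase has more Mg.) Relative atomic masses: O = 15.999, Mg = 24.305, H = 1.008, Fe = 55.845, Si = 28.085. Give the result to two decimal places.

-23.05 percentage points

Mg in (Mg0.17Fe0.83)2Si2O6: molar mass 253.130 g/mol; 0.34×24.305 = 8.264 g → 3.26 wt%.
Mg in Mg3Si2O5(OH)4: molar mass 277.108 g/mol; 3×24.305 = 72.915 g → 26.31 wt%.
Difference = 3.26 − 26.31 = -23.05 percentage points.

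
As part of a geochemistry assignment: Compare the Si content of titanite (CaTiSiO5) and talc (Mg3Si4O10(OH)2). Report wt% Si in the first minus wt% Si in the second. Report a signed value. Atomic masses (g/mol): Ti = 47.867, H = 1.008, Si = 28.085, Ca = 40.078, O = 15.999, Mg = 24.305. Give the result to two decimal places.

-15.29 percentage points

M(CaTiSiO5) = 196.025 g/mol, so wt% Si = 28.085/196.025 × 100 = 14.33%.
M(Mg3Si4O10(OH)2) = 379.259 g/mol, so wt% Si = 112.340/379.259 × 100 = 29.62%.
14.33 − 29.62 = -15.29 pp.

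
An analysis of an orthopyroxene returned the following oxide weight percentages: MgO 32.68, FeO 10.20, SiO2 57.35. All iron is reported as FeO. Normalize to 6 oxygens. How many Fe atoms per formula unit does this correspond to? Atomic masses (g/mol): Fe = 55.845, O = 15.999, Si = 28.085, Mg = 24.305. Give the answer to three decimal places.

0.298 Fe apfu

32.68 wt% MgO ÷ 40.304 g/mol = 0.81084 mol, giving 0.81084 Mg and 0.81084 O.
10.20 wt% FeO ÷ 71.844 g/mol = 0.14197 mol, giving 0.14197 Fe and 0.14197 O.
57.35 wt% SiO2 ÷ 60.083 g/mol = 0.95451 mol, giving 0.95451 Si and 1.90902 O.
Oxygen sums to 2.86183; scaling by 6/2.86183 = 2.09656 puts the formula on 6 O.
Fe: 0.14197 × 2.09656 = 0.298 atoms per formula unit.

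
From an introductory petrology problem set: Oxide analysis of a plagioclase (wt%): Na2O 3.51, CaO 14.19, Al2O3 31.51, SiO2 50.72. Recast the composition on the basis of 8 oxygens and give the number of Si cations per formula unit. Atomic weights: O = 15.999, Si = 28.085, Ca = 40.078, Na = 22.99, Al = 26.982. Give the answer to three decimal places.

Na2O (M=61.979): mol = 0.05663; Na = 0.11326, O = 0.05663.
CaO (M=56.077): mol = 0.25304; Ca = 0.25304, O = 0.25304.
Al2O3 (M=101.961): mol = 0.30904; Al = 0.61808, O = 0.92712.
SiO2 (M=60.083): mol = 0.84417; Si = 0.84417, O = 1.68834.
ΣO = 2.92513; factor = 8/ΣO = 2.73492.
Si apfu = 0.84417 × 2.73492 = 2.309.

2.309 Si apfu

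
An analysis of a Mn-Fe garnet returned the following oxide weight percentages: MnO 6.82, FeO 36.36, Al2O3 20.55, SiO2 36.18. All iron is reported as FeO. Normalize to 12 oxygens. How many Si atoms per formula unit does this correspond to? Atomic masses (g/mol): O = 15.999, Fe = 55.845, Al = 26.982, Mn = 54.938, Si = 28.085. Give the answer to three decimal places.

2.997 Si apfu

MnO: 6.82/70.937 = 0.09614 mol → 0.09614 mol Mn, 0.09614 mol O.
FeO: 36.36/71.844 = 0.50610 mol → 0.50610 mol Fe, 0.50610 mol O.
Al2O3: 20.55/101.961 = 0.20155 mol → 0.40310 mol Al, 0.60465 mol O.
SiO2: 36.18/60.083 = 0.60217 mol → 0.60217 mol Si, 1.20434 mol O.
Total oxygen = 2.41123 mol. Normalization factor = 12/2.41123 = 4.97671.
Si per 12 O = 0.60217 × 4.97671 = 2.997.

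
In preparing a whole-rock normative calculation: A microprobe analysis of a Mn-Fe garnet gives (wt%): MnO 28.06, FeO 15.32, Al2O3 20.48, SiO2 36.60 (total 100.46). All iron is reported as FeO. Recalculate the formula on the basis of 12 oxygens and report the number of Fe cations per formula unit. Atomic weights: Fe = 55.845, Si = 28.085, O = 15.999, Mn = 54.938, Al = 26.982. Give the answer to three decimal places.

1.053 Fe apfu

MnO (M=70.937): mol = 0.39556; Mn = 0.39556, O = 0.39556.
FeO (M=71.844): mol = 0.21324; Fe = 0.21324, O = 0.21324.
Al2O3 (M=101.961): mol = 0.20086; Al = 0.40172, O = 0.60258.
SiO2 (M=60.083): mol = 0.60916; Si = 0.60916, O = 1.21832.
ΣO = 2.42970; factor = 12/ΣO = 4.93888.
Fe apfu = 0.21324 × 4.93888 = 1.053.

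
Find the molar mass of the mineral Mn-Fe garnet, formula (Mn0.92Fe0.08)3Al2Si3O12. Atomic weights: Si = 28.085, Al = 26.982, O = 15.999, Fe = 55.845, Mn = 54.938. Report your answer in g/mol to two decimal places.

Mn: 2.76 × 54.938 = 151.6289
Fe: 0.24 × 55.845 = 13.4028
Al: 2 × 26.982 = 53.9640
Si: 3 × 28.085 = 84.2550
O: 12 × 15.999 = 191.9880
Summing the contributions gives the formula mass.

495.24 g/mol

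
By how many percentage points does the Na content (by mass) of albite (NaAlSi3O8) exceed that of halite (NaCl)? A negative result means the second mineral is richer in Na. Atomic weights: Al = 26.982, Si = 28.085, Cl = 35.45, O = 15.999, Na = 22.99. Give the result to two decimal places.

First mineral: 22.990 g Na in 262.219 g formula = 8.77 wt% Na.
Second mineral: 22.990 g Na in 58.440 g formula = 39.34 wt% Na.
8.77% − 39.34% gives a difference of -30.57 percentage points.

-30.57 percentage points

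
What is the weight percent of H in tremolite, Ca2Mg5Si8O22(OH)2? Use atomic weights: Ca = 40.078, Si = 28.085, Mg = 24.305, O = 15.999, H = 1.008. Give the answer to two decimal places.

0.25 weight percent

M(Ca2Mg5Si8O22(OH)2) = 812.353 g/mol.
H contributes 2 × 1.008 = 2.016 g per mole.
2.016/812.353 = 0.0025 → 0.25%.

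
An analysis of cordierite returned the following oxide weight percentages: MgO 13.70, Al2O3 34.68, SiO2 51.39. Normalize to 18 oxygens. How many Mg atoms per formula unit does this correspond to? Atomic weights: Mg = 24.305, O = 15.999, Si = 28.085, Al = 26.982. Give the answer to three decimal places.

1.992 Mg apfu

13.70 wt% MgO ÷ 40.304 g/mol = 0.33992 mol, giving 0.33992 Mg and 0.33992 O.
34.68 wt% Al2O3 ÷ 101.961 g/mol = 0.34013 mol, giving 0.68026 Al and 1.02039 O.
51.39 wt% SiO2 ÷ 60.083 g/mol = 0.85532 mol, giving 0.85532 Si and 1.71064 O.
Oxygen sums to 3.07095; scaling by 18/3.07095 = 5.86138 puts the formula on 18 O.
Mg: 0.33992 × 5.86138 = 1.992 atoms per formula unit.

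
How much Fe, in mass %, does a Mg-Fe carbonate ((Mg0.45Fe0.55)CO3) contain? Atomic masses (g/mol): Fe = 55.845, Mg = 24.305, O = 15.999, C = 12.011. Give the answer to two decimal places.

30.21 mass %

Molar mass of (Mg0.45Fe0.55)CO3: 0.45*24.305 + 0.55*55.845 + 1*12.011 + 3*15.999 = 101.660 g/mol.
Mass of Fe per formula unit: 0.55 × 55.845 = 30.715 g.
Weight fraction Fe = 30.715 / 101.660 = 0.3021.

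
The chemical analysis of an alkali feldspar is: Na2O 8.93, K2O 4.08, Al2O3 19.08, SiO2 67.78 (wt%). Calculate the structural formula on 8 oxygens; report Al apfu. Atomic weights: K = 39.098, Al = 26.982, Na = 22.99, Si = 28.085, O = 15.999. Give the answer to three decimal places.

Na2O: 8.93/61.979 = 0.14408 mol → 0.28816 mol Na, 0.14408 mol O.
K2O: 4.08/94.195 = 0.04331 mol → 0.08662 mol K, 0.04331 mol O.
Al2O3: 19.08/101.961 = 0.18713 mol → 0.37426 mol Al, 0.56139 mol O.
SiO2: 67.78/60.083 = 1.12811 mol → 1.12811 mol Si, 2.25622 mol O.
Total oxygen = 3.00500 mol. Normalization factor = 8/3.00500 = 2.66223.
Al per 8 O = 0.37426 × 2.66223 = 0.996.

0.996 Al apfu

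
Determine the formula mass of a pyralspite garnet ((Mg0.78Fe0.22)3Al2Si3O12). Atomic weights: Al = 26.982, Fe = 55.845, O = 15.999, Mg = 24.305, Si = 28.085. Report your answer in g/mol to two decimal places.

M = 2.34*24.305 + 0.66*55.845 + 2*26.982 + 3*28.085 + 12*15.999

423.94 g/mol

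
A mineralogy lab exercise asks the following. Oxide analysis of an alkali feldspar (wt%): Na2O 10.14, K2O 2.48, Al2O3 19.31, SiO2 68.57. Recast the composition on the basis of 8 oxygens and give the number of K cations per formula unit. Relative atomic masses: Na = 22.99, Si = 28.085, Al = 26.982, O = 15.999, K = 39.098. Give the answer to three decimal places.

Na2O (M=61.979): mol = 0.16360; Na = 0.32720, O = 0.16360.
K2O (M=94.195): mol = 0.02633; K = 0.05266, O = 0.02633.
Al2O3 (M=101.961): mol = 0.18939; Al = 0.37878, O = 0.56817.
SiO2 (M=60.083): mol = 1.14125; Si = 1.14125, O = 2.28250.
ΣO = 3.04060; factor = 8/ΣO = 2.63106.
K apfu = 0.05266 × 2.63106 = 0.139.

0.139 K apfu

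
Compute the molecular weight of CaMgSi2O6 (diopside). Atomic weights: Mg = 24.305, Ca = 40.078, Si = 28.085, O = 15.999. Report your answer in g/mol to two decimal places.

216.55 g/mol

The formula mass is the sum 1×40.078 + 1×24.305 + 2×28.085 + 6×15.999.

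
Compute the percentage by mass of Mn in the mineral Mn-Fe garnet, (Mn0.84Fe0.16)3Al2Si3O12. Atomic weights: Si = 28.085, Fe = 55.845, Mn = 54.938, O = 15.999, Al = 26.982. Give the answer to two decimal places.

Molar mass of (Mn0.84Fe0.16)3Al2Si3O12: 2.52*54.938 + 0.48*55.845 + 2*26.982 + 3*28.085 + 12*15.999 = 495.456 g/mol.
Mass of Mn per formula unit: 2.52 × 54.938 = 138.444 g.
Weight fraction Mn = 138.444 / 495.456 = 0.2794.

27.94 weight percent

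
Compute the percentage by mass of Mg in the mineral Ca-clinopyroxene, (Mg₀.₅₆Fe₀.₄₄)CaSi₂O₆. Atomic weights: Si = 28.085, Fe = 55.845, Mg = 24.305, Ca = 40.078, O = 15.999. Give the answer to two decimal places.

M((Mg₀.₅₆Fe₀.₄₄)CaSi₂O₆) = 230.425 g/mol.
Mg contributes 0.56 × 24.305 = 13.611 g per mole.
13.611/230.425 = 0.0591 → 5.91%.

5.91 mass %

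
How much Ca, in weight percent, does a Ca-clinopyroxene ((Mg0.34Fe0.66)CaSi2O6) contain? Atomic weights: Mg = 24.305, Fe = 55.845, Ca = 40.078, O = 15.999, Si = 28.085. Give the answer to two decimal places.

16.88 weight percent

M((Mg0.34Fe0.66)CaSi2O6) = 237.363 g/mol.
Ca contributes 1 × 40.078 = 40.078 g per mole.
40.078/237.363 = 0.1688 → 16.88%.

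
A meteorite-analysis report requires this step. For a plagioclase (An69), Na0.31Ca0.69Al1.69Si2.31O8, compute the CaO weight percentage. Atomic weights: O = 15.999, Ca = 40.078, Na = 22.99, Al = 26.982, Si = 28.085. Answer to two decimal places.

14.16 wt%

Molar mass of Na0.31Ca0.69Al1.69Si2.31O8 = 0.31*22.99 + 0.69*40.078 + 1.69*26.982 + 2.31*28.085 + 8*15.999 = 273.249 g/mol.
Each formula unit contains 0.69 Ca, equivalent to 0.69/1 = 0.6900 mol CaO.
M(CaO) = 1×40.078 + 1×15.999 = 56.077 g/mol.
Mass of CaO per formula unit = 0.6900 × 56.077 = 38.693 g.
CaO wt% = 38.693 / 273.249 × 100 = 14.16%.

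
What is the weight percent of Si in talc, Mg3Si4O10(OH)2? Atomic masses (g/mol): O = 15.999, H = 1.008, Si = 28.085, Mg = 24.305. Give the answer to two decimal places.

Molar mass of Mg3Si4O10(OH)2: 3·24.305 + 4·28.085 + 12·15.999 + 2·1.008 = 379.259 g/mol.
Mass of Si per formula unit: 4 × 28.085 = 112.340 g.
Weight fraction Si = 112.340 / 379.259 = 0.2962.

29.62 mass %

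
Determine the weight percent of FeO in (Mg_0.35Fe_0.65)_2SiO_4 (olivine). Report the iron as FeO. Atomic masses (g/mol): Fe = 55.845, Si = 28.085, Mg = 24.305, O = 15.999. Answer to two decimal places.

51.40 wt%

Formula mass = 181.693 g/mol.
1.30 Fe → 1.3000 mol FeO per formula unit; M(FeO) = 71.844, so FeO mass = 93.397 g.
93.397/181.693 × 100 = 51.40 wt%.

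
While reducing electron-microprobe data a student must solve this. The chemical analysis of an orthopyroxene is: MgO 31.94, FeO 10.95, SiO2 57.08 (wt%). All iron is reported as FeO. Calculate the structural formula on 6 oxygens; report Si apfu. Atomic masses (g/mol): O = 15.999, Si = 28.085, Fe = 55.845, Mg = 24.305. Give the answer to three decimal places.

2.004 Si apfu

MgO: 31.94/40.304 = 0.79248 mol → 0.79248 mol Mg, 0.79248 mol O.
FeO: 10.95/71.844 = 0.15241 mol → 0.15241 mol Fe, 0.15241 mol O.
SiO2: 57.08/60.083 = 0.95002 mol → 0.95002 mol Si, 1.90004 mol O.
Total oxygen = 2.84493 mol. Normalization factor = 6/2.84493 = 2.10901.
Si per 6 O = 0.95002 × 2.10901 = 2.004.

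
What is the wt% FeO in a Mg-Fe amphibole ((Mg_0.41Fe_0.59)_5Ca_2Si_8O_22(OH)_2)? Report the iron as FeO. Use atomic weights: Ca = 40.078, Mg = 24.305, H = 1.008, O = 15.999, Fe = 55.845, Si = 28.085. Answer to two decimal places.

23.41 wt%

Molar mass of (Mg_0.41Fe_0.59)_5Ca_2Si_8O_22(OH)_2 = 2.05·24.305 + 2.95·55.845 + 2·40.078 + 8·28.085 + 24·15.999 + 2·1.008 = 905.396 g/mol.
Each formula unit contains 2.95 Fe, equivalent to 2.95/1 = 2.9500 mol FeO.
M(FeO) = 1×55.845 + 1×15.999 = 71.844 g/mol.
Mass of FeO per formula unit = 2.9500 × 71.844 = 211.940 g.
FeO wt% = 211.940 / 905.396 × 100 = 23.41%.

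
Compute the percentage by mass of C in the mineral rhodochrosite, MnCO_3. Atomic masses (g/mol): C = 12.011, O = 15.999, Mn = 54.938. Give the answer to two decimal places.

M(MnCO_3) = 114.946 g/mol.
C contributes 1 × 12.011 = 12.011 g per mole.
12.011/114.946 = 0.1045 → 10.45%.

10.45 weight percent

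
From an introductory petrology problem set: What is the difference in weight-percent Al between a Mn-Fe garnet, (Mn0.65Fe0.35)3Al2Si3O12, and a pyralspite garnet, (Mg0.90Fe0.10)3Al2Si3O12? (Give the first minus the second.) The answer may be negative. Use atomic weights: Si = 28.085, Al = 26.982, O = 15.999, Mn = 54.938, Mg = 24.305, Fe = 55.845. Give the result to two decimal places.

M((Mn0.65Fe0.35)3Al2Si3O12) = 495.973 g/mol, so wt% Al = 53.964/495.973 × 100 = 10.88%.
M((Mg0.90Fe0.10)3Al2Si3O12) = 412.584 g/mol, so wt% Al = 53.964/412.584 × 100 = 13.08%.
10.88 − 13.08 = -2.20 pp.

-2.20 percentage points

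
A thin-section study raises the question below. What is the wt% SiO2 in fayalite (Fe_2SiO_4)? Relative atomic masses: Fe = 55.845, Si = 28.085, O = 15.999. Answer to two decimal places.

29.49 wt%

Molar mass of Fe_2SiO_4 = 2×55.845 + 1×28.085 + 4×15.999 = 203.771 g/mol.
Each formula unit contains 1 Si, equivalent to 1/1 = 1.0000 mol SiO2.
M(SiO2) = 1×28.085 + 2×15.999 = 60.083 g/mol.
Mass of SiO2 per formula unit = 1.0000 × 60.083 = 60.083 g.
SiO2 wt% = 60.083 / 203.771 × 100 = 29.49%.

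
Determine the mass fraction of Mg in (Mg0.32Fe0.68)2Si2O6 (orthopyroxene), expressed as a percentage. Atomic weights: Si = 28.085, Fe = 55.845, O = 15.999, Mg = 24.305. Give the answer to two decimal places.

6.38 wt%

M((Mg0.32Fe0.68)2Si2O6) = 243.668 g/mol.
Mg contributes 0.64 × 24.305 = 15.555 g per mole.
15.555/243.668 = 0.0638 → 6.38%.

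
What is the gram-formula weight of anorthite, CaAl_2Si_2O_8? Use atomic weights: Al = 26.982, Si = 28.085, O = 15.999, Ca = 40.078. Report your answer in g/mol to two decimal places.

The formula mass is the sum 1×40.078 + 2×26.982 + 2×28.085 + 8×15.999.

278.20 g/mol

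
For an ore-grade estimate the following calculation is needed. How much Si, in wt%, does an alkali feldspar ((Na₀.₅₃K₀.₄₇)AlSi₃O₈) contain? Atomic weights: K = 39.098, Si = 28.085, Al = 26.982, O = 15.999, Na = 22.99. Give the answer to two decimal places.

31.23 wt%

M((Na₀.₅₃K₀.₄₇)AlSi₃O₈) = 269.790 g/mol.
Si contributes 3 × 28.085 = 84.255 g per mole.
84.255/269.790 = 0.3123 → 31.23%.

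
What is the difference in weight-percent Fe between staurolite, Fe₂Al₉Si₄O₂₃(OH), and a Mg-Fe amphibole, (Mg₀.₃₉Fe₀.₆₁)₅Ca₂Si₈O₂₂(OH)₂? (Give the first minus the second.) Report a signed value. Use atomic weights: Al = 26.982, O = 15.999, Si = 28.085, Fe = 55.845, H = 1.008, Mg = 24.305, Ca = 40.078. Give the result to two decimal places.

-5.64 percentage points

First mineral: 111.690 g Fe in 851.852 g formula = 13.11 wt% Fe.
Second mineral: 170.327 g Fe in 908.550 g formula = 18.75 wt% Fe.
13.11% − 18.75% gives a difference of -5.64 percentage points.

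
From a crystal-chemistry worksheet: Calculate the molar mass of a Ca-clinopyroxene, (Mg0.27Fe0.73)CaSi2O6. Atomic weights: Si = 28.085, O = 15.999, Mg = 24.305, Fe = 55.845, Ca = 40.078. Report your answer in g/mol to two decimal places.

239.57 g/mol

The formula mass is the sum 0.27*24.305 + 0.73*55.845 + 1*40.078 + 2*28.085 + 6*15.999.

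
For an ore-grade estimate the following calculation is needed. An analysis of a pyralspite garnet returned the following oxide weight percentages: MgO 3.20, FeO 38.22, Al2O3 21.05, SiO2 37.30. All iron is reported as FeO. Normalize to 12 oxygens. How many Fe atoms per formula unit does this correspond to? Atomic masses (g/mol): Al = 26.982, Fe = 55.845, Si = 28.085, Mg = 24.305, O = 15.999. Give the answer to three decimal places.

3.20 wt% MgO ÷ 40.304 g/mol = 0.07940 mol, giving 0.07940 Mg and 0.07940 O.
38.22 wt% FeO ÷ 71.844 g/mol = 0.53199 mol, giving 0.53199 Fe and 0.53199 O.
21.05 wt% Al2O3 ÷ 101.961 g/mol = 0.20645 mol, giving 0.41290 Al and 0.61935 O.
37.30 wt% SiO2 ÷ 60.083 g/mol = 0.62081 mol, giving 0.62081 Si and 1.24162 O.
Oxygen sums to 2.47236; scaling by 12/2.47236 = 4.85366 puts the formula on 12 O.
Fe: 0.53199 × 4.85366 = 2.582 atoms per formula unit.

2.582 Fe apfu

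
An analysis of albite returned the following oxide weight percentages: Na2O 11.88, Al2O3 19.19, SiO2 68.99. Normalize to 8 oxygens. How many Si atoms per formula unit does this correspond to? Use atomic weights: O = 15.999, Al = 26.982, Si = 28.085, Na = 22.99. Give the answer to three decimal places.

11.88 wt% Na2O ÷ 61.979 g/mol = 0.19168 mol, giving 0.38336 Na and 0.19168 O.
19.19 wt% Al2O3 ÷ 101.961 g/mol = 0.18821 mol, giving 0.37642 Al and 0.56463 O.
68.99 wt% SiO2 ÷ 60.083 g/mol = 1.14824 mol, giving 1.14824 Si and 2.29648 O.
Oxygen sums to 3.05279; scaling by 8/3.05279 = 2.62055 puts the formula on 8 O.
Si: 1.14824 × 2.62055 = 3.009 atoms per formula unit.

3.009 Si apfu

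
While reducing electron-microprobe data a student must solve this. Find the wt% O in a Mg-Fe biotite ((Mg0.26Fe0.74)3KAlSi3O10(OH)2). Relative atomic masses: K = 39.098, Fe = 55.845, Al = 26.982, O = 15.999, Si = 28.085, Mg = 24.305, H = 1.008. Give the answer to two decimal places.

39.40 wt%

M((Mg0.26Fe0.74)3KAlSi3O10(OH)2) = 487.273 g/mol.
O contributes 12 × 15.999 = 191.988 g per mole.
191.988/487.273 = 0.3940 → 39.40%.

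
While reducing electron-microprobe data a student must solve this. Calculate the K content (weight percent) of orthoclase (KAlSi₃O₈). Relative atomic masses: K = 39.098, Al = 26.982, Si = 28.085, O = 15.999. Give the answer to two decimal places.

Formula mass = 1*39.098 + 1*26.982 + 3*28.085 + 8*15.999 = 278.327 g/mol, of which 39.098 g is K.
So K makes up 39.098/278.327 = 0.1405 of the mass, i.e. 14.05%.

14.05 weight percent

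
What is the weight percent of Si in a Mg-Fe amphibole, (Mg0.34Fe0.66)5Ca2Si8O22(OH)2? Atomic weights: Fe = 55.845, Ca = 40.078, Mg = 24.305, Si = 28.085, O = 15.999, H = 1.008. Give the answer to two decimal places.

Formula mass = 1.70*24.305 + 3.30*55.845 + 2*40.078 + 8*28.085 + 24*15.999 + 2*1.008 = 916.435 g/mol, of which 224.680 g is Si.
So Si makes up 224.680/916.435 = 0.2452 of the mass, i.e. 24.52%.

24.52 wt%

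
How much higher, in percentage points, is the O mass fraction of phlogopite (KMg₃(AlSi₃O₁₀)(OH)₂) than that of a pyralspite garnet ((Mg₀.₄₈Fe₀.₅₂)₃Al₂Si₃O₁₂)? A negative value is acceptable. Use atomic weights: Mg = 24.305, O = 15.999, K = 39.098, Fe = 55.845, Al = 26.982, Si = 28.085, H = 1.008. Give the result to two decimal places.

First mineral: 191.988 g O in 417.254 g formula = 46.01 wt% O.
Second mineral: 191.988 g O in 452.324 g formula = 42.44 wt% O.
46.01% − 42.44% gives a difference of 3.57 percentage points.

3.57 percentage points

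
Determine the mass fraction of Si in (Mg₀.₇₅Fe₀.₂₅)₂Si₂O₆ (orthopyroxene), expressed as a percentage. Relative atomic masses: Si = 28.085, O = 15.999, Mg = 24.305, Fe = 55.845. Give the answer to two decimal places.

25.94 weight percent

M((Mg₀.₇₅Fe₀.₂₅)₂Si₂O₆) = 216.544 g/mol.
Si contributes 2 × 28.085 = 56.170 g per mole.
56.170/216.544 = 0.2594 → 25.94%.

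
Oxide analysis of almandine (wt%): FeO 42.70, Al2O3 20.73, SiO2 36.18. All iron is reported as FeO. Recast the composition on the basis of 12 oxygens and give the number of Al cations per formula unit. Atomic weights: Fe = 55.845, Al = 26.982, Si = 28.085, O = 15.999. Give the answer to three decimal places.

2.026 Al apfu

42.70 wt% FeO ÷ 71.844 g/mol = 0.59434 mol, giving 0.59434 Fe and 0.59434 O.
20.73 wt% Al2O3 ÷ 101.961 g/mol = 0.20331 mol, giving 0.40662 Al and 0.60993 O.
36.18 wt% SiO2 ÷ 60.083 g/mol = 0.60217 mol, giving 0.60217 Si and 1.20434 O.
Oxygen sums to 2.40861; scaling by 12/2.40861 = 4.98213 puts the formula on 12 O.
Al: 0.40662 × 4.98213 = 2.026 atoms per formula unit.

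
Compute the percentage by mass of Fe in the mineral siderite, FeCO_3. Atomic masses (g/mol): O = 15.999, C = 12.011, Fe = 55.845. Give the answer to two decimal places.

Molar mass of FeCO_3: 1×55.845 + 1×12.011 + 3×15.999 = 115.853 g/mol.
Mass of Fe per formula unit: 1 × 55.845 = 55.845 g.
Weight fraction Fe = 55.845 / 115.853 = 0.4820.

48.20 mass %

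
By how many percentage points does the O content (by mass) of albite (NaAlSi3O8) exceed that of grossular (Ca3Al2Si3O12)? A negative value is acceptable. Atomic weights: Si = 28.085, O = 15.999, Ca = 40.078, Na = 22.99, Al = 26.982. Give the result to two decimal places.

6.19 percentage points

O in NaAlSi3O8: molar mass 262.219 g/mol; 8×15.999 = 127.992 g → 48.81 wt%.
O in Ca3Al2Si3O12: molar mass 450.441 g/mol; 12×15.999 = 191.988 g → 42.62 wt%.
Difference = 48.81 − 42.62 = 6.19 percentage points.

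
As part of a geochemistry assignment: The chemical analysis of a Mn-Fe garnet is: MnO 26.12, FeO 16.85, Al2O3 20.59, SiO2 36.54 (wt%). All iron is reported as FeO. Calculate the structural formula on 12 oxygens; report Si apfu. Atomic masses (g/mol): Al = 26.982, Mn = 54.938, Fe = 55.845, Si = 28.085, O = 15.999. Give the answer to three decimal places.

26.12 wt% MnO ÷ 70.937 g/mol = 0.36821 mol, giving 0.36821 Mn and 0.36821 O.
16.85 wt% FeO ÷ 71.844 g/mol = 0.23454 mol, giving 0.23454 Fe and 0.23454 O.
20.59 wt% Al2O3 ÷ 101.961 g/mol = 0.20194 mol, giving 0.40388 Al and 0.60582 O.
36.54 wt% SiO2 ÷ 60.083 g/mol = 0.60816 mol, giving 0.60816 Si and 1.21632 O.
Oxygen sums to 2.42489; scaling by 12/2.42489 = 4.94868 puts the formula on 12 O.
Si: 0.60816 × 4.94868 = 3.010 atoms per formula unit.

3.010 Si apfu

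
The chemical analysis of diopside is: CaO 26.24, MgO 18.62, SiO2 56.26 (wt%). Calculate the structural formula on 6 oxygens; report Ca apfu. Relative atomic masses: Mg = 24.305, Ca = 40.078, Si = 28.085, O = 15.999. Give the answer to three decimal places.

CaO (M=56.077): mol = 0.46793; Ca = 0.46793, O = 0.46793.
MgO (M=40.304): mol = 0.46199; Mg = 0.46199, O = 0.46199.
SiO2 (M=60.083): mol = 0.93637; Si = 0.93637, O = 1.87274.
ΣO = 2.80266; factor = 6/ΣO = 2.14082.
Ca apfu = 0.46793 × 2.14082 = 1.002.

1.002 Ca apfu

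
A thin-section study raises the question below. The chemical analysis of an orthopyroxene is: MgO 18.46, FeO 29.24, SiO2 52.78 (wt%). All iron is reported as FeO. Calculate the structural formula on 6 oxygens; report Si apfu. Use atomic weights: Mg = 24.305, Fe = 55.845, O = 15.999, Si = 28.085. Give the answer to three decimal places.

2.010 Si apfu

MgO (M=40.304): mol = 0.45802; Mg = 0.45802, O = 0.45802.
FeO (M=71.844): mol = 0.40699; Fe = 0.40699, O = 0.40699.
SiO2 (M=60.083): mol = 0.87845; Si = 0.87845, O = 1.75690.
ΣO = 2.62191; factor = 6/ΣO = 2.28841.
Si apfu = 0.87845 × 2.28841 = 2.010.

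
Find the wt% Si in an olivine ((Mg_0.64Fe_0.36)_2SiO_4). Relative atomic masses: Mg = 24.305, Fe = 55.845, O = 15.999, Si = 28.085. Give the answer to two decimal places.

17.19 weight percent

Formula mass = 1.28*24.305 + 0.72*55.845 + 1*28.085 + 4*15.999 = 163.400 g/mol, of which 28.085 g is Si.
So Si makes up 28.085/163.400 = 0.1719 of the mass, i.e. 17.19%.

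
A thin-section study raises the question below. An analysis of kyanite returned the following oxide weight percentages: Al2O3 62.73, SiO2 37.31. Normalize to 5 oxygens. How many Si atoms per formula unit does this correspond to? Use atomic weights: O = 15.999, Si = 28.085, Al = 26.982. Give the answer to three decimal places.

62.73 wt% Al2O3 ÷ 101.961 g/mol = 0.61524 mol, giving 1.23048 Al and 1.84572 O.
37.31 wt% SiO2 ÷ 60.083 g/mol = 0.62097 mol, giving 0.62097 Si and 1.24194 O.
Oxygen sums to 3.08766; scaling by 5/3.08766 = 1.61935 puts the formula on 5 O.
Si: 0.62097 × 1.61935 = 1.006 atoms per formula unit.

1.006 Si apfu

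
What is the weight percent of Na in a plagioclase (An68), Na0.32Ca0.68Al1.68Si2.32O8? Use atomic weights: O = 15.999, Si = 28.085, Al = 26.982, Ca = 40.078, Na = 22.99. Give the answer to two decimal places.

2.69 mass %

Molar mass of Na0.32Ca0.68Al1.68Si2.32O8: 0.32×22.99 + 0.68×40.078 + 1.68×26.982 + 2.32×28.085 + 8×15.999 = 273.089 g/mol.
Mass of Na per formula unit: 0.32 × 22.99 = 7.357 g.
Weight fraction Na = 7.357 / 273.089 = 0.0269.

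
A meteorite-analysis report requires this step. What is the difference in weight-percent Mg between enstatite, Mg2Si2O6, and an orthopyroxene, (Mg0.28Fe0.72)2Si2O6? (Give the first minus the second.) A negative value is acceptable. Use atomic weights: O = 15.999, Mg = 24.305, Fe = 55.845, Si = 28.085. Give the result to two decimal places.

M(Mg2Si2O6) = 200.774 g/mol, so wt% Mg = 48.610/200.774 × 100 = 24.21%.
M((Mg0.28Fe0.72)2Si2O6) = 246.192 g/mol, so wt% Mg = 13.611/246.192 × 100 = 5.53%.
24.21 − 5.53 = 18.68 pp.

18.68 percentage points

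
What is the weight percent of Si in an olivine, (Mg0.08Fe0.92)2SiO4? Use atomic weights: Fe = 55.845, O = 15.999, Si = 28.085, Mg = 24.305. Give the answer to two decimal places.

14.13 weight percent

M((Mg0.08Fe0.92)2SiO4) = 198.725 g/mol.
Si contributes 1 × 28.085 = 28.085 g per mole.
28.085/198.725 = 0.1413 → 14.13%.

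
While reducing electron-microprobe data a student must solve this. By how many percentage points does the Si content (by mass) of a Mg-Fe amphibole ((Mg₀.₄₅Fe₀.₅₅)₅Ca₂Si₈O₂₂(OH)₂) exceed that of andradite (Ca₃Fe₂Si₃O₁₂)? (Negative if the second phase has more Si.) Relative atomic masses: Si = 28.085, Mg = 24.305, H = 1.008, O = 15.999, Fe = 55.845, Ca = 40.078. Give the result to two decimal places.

8.41 percentage points

M((Mg₀.₄₅Fe₀.₅₅)₅Ca₂Si₈O₂₂(OH)₂) = 899.088 g/mol, so wt% Si = 224.680/899.088 × 100 = 24.99%.
M(Ca₃Fe₂Si₃O₁₂) = 508.167 g/mol, so wt% Si = 84.255/508.167 × 100 = 16.58%.
24.99 − 16.58 = 8.41 pp.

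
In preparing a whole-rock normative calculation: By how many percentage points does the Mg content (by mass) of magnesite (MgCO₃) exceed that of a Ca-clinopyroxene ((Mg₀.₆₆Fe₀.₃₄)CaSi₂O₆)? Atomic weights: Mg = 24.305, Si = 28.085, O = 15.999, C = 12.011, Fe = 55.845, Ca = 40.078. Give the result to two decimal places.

First mineral: 24.305 g Mg in 84.313 g formula = 28.83 wt% Mg.
Second mineral: 16.041 g Mg in 227.271 g formula = 7.06 wt% Mg.
28.83% − 7.06% gives a difference of 21.77 percentage points.

21.77 percentage points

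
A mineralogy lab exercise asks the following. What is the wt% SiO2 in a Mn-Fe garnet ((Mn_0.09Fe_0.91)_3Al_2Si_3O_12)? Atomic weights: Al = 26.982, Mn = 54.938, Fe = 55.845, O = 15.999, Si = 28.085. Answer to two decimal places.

M((Mn_0.09Fe_0.91)_3Al_2Si_3O_12) = 497.497 g/mol; M(SiO2) = 60.083 g/mol.
Moles SiO2 per formula unit = 3 Si ÷ 1 = 3.0000.
SiO2 fraction = (3.0000 × 60.083) / 497.497 = 180.249/497.497 = 0.3623.

36.23 wt%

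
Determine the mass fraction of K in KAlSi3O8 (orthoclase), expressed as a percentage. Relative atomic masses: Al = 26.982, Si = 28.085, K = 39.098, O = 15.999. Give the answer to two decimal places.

14.05 weight percent

M(KAlSi3O8) = 278.327 g/mol.
K contributes 1 × 39.098 = 39.098 g per mole.
39.098/278.327 = 0.1405 → 14.05%.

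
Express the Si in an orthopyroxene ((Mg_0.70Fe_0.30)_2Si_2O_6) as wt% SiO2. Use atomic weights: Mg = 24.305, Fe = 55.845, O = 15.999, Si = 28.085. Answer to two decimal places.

Formula mass = 219.698 g/mol.
2 Si → 2.0000 mol SiO2 per formula unit; M(SiO2) = 60.083, so SiO2 mass = 120.166 g.
120.166/219.698 × 100 = 54.70 wt%.

54.70 wt%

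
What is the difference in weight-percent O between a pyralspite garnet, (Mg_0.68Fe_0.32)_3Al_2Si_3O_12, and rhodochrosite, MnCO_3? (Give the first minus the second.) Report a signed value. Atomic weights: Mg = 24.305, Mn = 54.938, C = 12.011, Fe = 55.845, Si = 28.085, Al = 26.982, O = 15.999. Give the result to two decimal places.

M((Mg_0.68Fe_0.32)_3Al_2Si_3O_12) = 433.400 g/mol, so wt% O = 191.988/433.400 × 100 = 44.30%.
M(MnCO_3) = 114.946 g/mol, so wt% O = 47.997/114.946 × 100 = 41.76%.
44.30 − 41.76 = 2.54 pp.

2.54 percentage points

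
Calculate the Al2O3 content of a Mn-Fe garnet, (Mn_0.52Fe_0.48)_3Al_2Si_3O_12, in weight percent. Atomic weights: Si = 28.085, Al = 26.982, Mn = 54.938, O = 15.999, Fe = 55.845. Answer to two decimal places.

M((Mn_0.52Fe_0.48)_3Al_2Si_3O_12) = 496.327 g/mol; M(Al2O3) = 101.961 g/mol.
Moles Al2O3 per formula unit = 2 Al ÷ 2 = 1.0000.
Al2O3 fraction = (1.0000 × 101.961) / 496.327 = 101.961/496.327 = 0.2054.

20.54 wt%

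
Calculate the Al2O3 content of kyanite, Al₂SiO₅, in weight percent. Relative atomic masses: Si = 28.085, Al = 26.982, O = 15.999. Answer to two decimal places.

Formula mass = 162.044 g/mol.
2 Al → 1.0000 mol Al2O3 per formula unit; M(Al2O3) = 101.961, so Al2O3 mass = 101.961 g.
101.961/162.044 × 100 = 62.92 wt%.

62.92 wt%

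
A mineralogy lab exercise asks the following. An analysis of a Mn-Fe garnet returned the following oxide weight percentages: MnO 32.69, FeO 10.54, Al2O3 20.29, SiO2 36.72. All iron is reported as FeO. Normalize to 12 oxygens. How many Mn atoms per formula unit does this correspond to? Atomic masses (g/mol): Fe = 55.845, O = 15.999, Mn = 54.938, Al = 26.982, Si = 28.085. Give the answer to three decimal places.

MnO (M=70.937): mol = 0.46083; Mn = 0.46083, O = 0.46083.
FeO (M=71.844): mol = 0.14671; Fe = 0.14671, O = 0.14671.
Al2O3 (M=101.961): mol = 0.19900; Al = 0.39800, O = 0.59700.
SiO2 (M=60.083): mol = 0.61115; Si = 0.61115, O = 1.22230.
ΣO = 2.42684; factor = 12/ΣO = 4.94470.
Mn apfu = 0.46083 × 4.94470 = 2.279.

2.279 Mn apfu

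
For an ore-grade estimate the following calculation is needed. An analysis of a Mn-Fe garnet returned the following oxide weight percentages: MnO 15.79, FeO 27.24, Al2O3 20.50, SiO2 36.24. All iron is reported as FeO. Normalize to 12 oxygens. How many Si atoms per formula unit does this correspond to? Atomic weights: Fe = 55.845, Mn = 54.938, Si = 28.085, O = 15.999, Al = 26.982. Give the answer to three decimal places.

3.002 Si apfu

MnO (M=70.937): mol = 0.22259; Mn = 0.22259, O = 0.22259.
FeO (M=71.844): mol = 0.37915; Fe = 0.37915, O = 0.37915.
Al2O3 (M=101.961): mol = 0.20106; Al = 0.40212, O = 0.60318.
SiO2 (M=60.083): mol = 0.60317; Si = 0.60317, O = 1.20634.
ΣO = 2.41126; factor = 12/ΣO = 4.97665.
Si apfu = 0.60317 × 4.97665 = 3.002.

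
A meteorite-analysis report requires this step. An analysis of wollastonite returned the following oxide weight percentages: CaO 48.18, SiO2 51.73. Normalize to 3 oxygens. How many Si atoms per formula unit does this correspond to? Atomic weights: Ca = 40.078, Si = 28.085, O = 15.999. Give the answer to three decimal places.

1.001 Si apfu

CaO: 48.18/56.077 = 0.85918 mol → 0.85918 mol Ca, 0.85918 mol O.
SiO2: 51.73/60.083 = 0.86098 mol → 0.86098 mol Si, 1.72196 mol O.
Total oxygen = 2.58114 mol. Normalization factor = 3/2.58114 = 1.16228.
Si per 3 O = 0.86098 × 1.16228 = 1.001.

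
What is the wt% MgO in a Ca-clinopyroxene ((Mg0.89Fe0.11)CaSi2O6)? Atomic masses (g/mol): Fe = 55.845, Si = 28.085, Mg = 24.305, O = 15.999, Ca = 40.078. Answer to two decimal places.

16.30 wt%

Formula mass = 220.016 g/mol.
0.89 Mg → 0.8900 mol MgO per formula unit; M(MgO) = 40.304, so MgO mass = 35.871 g.
35.871/220.016 × 100 = 16.30 wt%.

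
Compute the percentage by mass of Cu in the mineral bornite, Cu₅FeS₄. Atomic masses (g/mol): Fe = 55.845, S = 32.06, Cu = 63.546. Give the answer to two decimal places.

63.32 mass %

M(Cu₅FeS₄) = 501.815 g/mol.
Cu contributes 5 × 63.546 = 317.730 g per mole.
317.730/501.815 = 0.6332 → 63.32%.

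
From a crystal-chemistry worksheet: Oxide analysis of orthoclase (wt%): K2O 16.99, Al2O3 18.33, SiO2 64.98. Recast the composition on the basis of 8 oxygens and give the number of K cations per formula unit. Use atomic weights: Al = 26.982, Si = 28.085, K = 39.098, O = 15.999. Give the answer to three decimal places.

1.001 K apfu

16.99 wt% K2O ÷ 94.195 g/mol = 0.18037 mol, giving 0.36074 K and 0.18037 O.
18.33 wt% Al2O3 ÷ 101.961 g/mol = 0.17977 mol, giving 0.35954 Al and 0.53931 O.
64.98 wt% SiO2 ÷ 60.083 g/mol = 1.08150 mol, giving 1.08150 Si and 2.16300 O.
Oxygen sums to 2.88268; scaling by 8/2.88268 = 2.77520 puts the formula on 8 O.
K: 0.36074 × 2.77520 = 1.001 atoms per formula unit.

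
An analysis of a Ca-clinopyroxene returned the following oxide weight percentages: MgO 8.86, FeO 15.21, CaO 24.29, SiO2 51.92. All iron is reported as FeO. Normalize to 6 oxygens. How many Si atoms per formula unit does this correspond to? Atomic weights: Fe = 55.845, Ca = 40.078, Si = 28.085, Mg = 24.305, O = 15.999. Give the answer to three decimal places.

2.000 Si apfu

MgO: 8.86/40.304 = 0.21983 mol → 0.21983 mol Mg, 0.21983 mol O.
FeO: 15.21/71.844 = 0.21171 mol → 0.21171 mol Fe, 0.21171 mol O.
CaO: 24.29/56.077 = 0.43315 mol → 0.43315 mol Ca, 0.43315 mol O.
SiO2: 51.92/60.083 = 0.86414 mol → 0.86414 mol Si, 1.72828 mol O.
Total oxygen = 2.59297 mol. Normalization factor = 6/2.59297 = 2.31395.
Si per 6 O = 0.86414 × 2.31395 = 2.000.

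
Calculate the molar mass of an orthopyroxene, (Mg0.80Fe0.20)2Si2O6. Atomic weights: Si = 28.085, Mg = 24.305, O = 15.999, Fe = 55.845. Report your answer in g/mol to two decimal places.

213.39 g/mol

Mg: 1.60 × 24.305 = 38.8880
Fe: 0.40 × 55.845 = 22.3380
Si: 2 × 28.085 = 56.1700
O: 6 × 15.999 = 95.9940
Summing the contributions gives the formula mass.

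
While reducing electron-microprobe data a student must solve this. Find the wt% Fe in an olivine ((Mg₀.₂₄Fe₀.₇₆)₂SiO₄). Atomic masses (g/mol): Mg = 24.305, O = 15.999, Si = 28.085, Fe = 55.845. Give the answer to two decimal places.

45.00 wt%

Formula mass = 0.48×24.305 + 1.52×55.845 + 1×28.085 + 4×15.999 = 188.632 g/mol, of which 84.884 g is Fe.
So Fe makes up 84.884/188.632 = 0.4500 of the mass, i.e. 45.00%.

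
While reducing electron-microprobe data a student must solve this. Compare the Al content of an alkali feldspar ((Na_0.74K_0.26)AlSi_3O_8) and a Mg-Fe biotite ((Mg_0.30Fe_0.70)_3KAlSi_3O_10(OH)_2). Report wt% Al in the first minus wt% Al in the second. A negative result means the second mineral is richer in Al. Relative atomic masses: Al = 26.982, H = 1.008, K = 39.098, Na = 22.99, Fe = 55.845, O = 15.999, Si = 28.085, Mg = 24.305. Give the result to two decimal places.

First mineral: 26.982 g Al in 266.407 g formula = 10.13 wt% Al.
Second mineral: 26.982 g Al in 483.488 g formula = 5.58 wt% Al.
10.13% − 5.58% gives a difference of 4.55 percentage points.

4.55 percentage points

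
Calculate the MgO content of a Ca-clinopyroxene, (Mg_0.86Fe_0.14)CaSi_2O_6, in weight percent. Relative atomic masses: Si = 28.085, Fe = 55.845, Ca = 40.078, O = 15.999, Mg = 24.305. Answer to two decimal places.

15.69 wt%

M((Mg_0.86Fe_0.14)CaSi_2O_6) = 220.963 g/mol; M(MgO) = 40.304 g/mol.
Moles MgO per formula unit = 0.86 Mg ÷ 1 = 0.8600.
MgO fraction = (0.8600 × 40.304) / 220.963 = 34.661/220.963 = 0.1569.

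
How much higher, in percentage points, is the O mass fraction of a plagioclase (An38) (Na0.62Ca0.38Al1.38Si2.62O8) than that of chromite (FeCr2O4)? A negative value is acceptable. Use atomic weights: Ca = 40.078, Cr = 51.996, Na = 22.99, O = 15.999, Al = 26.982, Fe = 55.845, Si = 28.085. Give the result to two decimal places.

19.12 percentage points

M(Na0.62Ca0.38Al1.38Si2.62O8) = 268.293 g/mol, so wt% O = 127.992/268.293 × 100 = 47.71%.
M(FeCr2O4) = 223.833 g/mol, so wt% O = 63.996/223.833 × 100 = 28.59%.
47.71 − 28.59 = 19.12 pp.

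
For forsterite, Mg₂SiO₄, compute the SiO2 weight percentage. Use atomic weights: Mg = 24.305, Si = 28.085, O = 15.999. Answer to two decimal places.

42.71 wt%

Formula mass = 140.691 g/mol.
1 Si → 1.0000 mol SiO2 per formula unit; M(SiO2) = 60.083, so SiO2 mass = 60.083 g.
60.083/140.691 × 100 = 42.71 wt%.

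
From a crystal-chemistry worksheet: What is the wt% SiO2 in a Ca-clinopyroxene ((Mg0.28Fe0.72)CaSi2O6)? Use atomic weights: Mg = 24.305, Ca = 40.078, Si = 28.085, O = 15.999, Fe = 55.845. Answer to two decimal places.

50.22 wt%

Molar mass of (Mg0.28Fe0.72)CaSi2O6 = 0.28×24.305 + 0.72×55.845 + 1×40.078 + 2×28.085 + 6×15.999 = 239.256 g/mol.
Each formula unit contains 2 Si, equivalent to 2/1 = 2.0000 mol SiO2.
M(SiO2) = 1×28.085 + 2×15.999 = 60.083 g/mol.
Mass of SiO2 per formula unit = 2.0000 × 60.083 = 120.166 g.
SiO2 wt% = 120.166 / 239.256 × 100 = 50.22%.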